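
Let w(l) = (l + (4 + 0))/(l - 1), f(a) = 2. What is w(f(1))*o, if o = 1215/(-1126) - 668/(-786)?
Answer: -101411/73753 ≈ -1.3750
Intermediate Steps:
w(l) = (4 + l)/(-1 + l) (w(l) = (l + 4)/(-1 + l) = (4 + l)/(-1 + l))
o = -101411/442518 (o = 1215*(-1/1126) - 668*(-1/786) = -1215/1126 + 334/393 = -101411/442518 ≈ -0.22917)
w(f(1))*o = ((4 + 2)/(-1 + 2))*(-101411/442518) = (6/1)*(-101411/442518) = (1*6)*(-101411/442518) = 6*(-101411/442518) = -101411/73753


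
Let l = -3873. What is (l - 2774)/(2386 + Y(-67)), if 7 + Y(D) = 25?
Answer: -6647/2404 ≈ -2.7650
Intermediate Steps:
Y(D) = 18 (Y(D) = -7 + 25 = 18)
(l - 2774)/(2386 + Y(-67)) = (-3873 - 2774)/(2386 + 18) = -6647/2404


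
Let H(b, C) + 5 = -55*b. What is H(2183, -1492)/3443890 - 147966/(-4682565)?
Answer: -1755231727/537541292595 ≈ -0.0032653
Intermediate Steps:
H(b, C) = -5 - 55*b
H(2183, -1492)/3443890 - 147966/(-4682565) = (-5 - 55*2183)/3443890 - 147966/(-4682565) = (-5 - 120065)*(1/3443890) - 147966*(-1/4682565) = -120070*1/3443890 + 49322/1560855 = -12007/344389 + 49322/1560855 = -1755231727/537541292595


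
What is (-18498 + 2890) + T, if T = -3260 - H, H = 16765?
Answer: -35633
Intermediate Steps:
T = -20025 (T = -3260 - 1*16765 = -3260 - 16765 = -20025)
(-18498 + 2890) + T = (-18498 + 2890) - 20025 = -15608 - 20025 = -35633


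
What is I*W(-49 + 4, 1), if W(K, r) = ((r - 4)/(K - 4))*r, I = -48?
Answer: -144/49 ≈ -2.9388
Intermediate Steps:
W(K, r) = r*(-4 + r)/(-4 + K) (W(K, r) = ((-4 + r)/(-4 + K))*r = r*(-4 + r)/(-4 + K))
I*W(-49 + 4, 1) = -48*(-4 + 1)/(-4 + (-49 + 4)) = -48*(-3)/(-4 - 45) = -48*(-3)/(-49) = -48*(-1)*(-3)/49 = -48*3/49 = -144/49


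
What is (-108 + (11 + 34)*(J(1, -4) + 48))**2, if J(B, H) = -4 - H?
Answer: 4210704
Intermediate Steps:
(-108 + (11 + 34)*(J(1, -4) + 48))**2 = (-108 + (11 + 34)*((-4 - 1*(-4)) + 48))**2 = (-108 + 45*((-4 + 4) + 48))**2 = (-108 + 45*(0 + 48))**2 = (-108 + 45*48)**2 = (-108 + 2160)**2 = 2052**2 = 4210704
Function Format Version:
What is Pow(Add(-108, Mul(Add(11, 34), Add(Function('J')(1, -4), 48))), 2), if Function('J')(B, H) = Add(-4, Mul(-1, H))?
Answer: 4210704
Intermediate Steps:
Pow(Add(-108, Mul(Add(11, 34), Add(Function('J')(1, -4), 48))), 2) = Pow(Add(-108, Mul(Add(11, 34), Add(Add(-4, Mul(-1, -4)), 48))), 2) = Pow(Add(-108, Mul(45, Add(Add(-4, 4), 48))), 2) = Pow(Add(-108, Mul(45, Add(0, 48))), 2) = Pow(Add(-108, Mul(45, 48)), 2) = Pow(Add(-108, 2160), 2) = Pow(2052, 2) = 4210704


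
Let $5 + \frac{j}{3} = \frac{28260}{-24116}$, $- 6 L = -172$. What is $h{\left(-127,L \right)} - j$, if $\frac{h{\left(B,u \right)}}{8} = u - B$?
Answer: $\frac{22859234}{18087} \approx 1263.8$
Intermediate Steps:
$L = \frac{86}{3}$ ($L = \left(- \frac{1}{6}\right) \left(-172\right) = \frac{86}{3} \approx 28.667$)
$h{\left(B,u \right)} = - 8 B + 8 u$ ($h{\left(B,u \right)} = 8 \left(u - B\right) = - 8 B + 8 u$)
$j = - \frac{111630}{6029}$ ($j = -15 + 3 \frac{28260}{-24116} = -15 + 3 \cdot 28260 \left(- \frac{1}{24116}\right) = -15 + 3 \left(- \frac{7065}{6029}\right) = -15 - \frac{21195}{6029} = - \frac{111630}{6029} \approx -18.516$)
$h{\left(-127,L \right)} - j = \left(\left(-8\right) \left(-127\right) + 8 \cdot \frac{86}{3}\right) - - \frac{111630}{6029} = \left(1016 + \frac{688}{3}\right) + \frac{111630}{6029} = \frac{3736}{3} + \frac{111630}{6029} = \frac{22859234}{18087}$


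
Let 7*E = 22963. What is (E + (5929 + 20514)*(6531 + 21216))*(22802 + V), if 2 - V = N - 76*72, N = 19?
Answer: 145128528725370/7 ≈ 2.0733e+13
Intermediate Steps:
E = 22963/7 (E = (⅐)*22963 = 22963/7 ≈ 3280.4)
V = 5455 (V = 2 - (19 - 76*72) = 2 - (19 - 5472) = 2 - 1*(-5453) = 2 + 5453 = 5455)
(E + (5929 + 20514)*(6531 + 21216))*(22802 + V) = (22963/7 + (5929 + 20514)*(6531 + 21216))*(22802 + 5455) = (22963/7 + 26443*27747)*28257 = (22963/7 + 733713921)*28257 = (5136020410/7)*28257 = 145128528725370/7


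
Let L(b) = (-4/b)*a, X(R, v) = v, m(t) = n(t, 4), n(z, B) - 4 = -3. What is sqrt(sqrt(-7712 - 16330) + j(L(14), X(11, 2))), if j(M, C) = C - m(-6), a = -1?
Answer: sqrt(1 + I*sqrt(24042)) ≈ 8.8334 + 8.7766*I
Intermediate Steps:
n(z, B) = 1 (n(z, B) = 4 - 3 = 1)
m(t) = 1
L(b) = 4/b (L(b) = -4/b*(-1) = 4/b)
j(M, C) = -1 + C (j(M, C) = C - 1*1 = C - 1 = -1 + C)
sqrt(sqrt(-7712 - 16330) + j(L(14), X(11, 2))) = sqrt(sqrt(-7712 - 16330) + (-1 + 2)) = sqrt(sqrt(-24042) + 1) = sqrt(I*sqrt(24042) + 1) = sqrt(1 + I*sqrt(24042))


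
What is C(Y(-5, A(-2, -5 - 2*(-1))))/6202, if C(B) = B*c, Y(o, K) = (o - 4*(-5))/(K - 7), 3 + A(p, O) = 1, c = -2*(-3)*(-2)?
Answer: 10/3101 ≈ 0.0032248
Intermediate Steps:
c = -12 (c = 6*(-2) = -12)
A(p, O) = -2 (A(p, O) = -3 + 1 = -2)
Y(o, K) = (20 + o)/(-7 + K) (Y(o, K) = (o + 20)/(-7 + K) = (20 + o)/(-7 + K))
C(B) = -12*B (C(B) = B*(-12) = -12*B)
C(Y(-5, A(-2, -5 - 2*(-1))))/6202 = -12*(20 - 5)/(-7 - 2)/6202 = -12*15/(-9)*(1/6202) = -(-4)*15/3*(1/6202) = -12*(-5/3)*(1/6202) = 20*(1/6202) = 10/3101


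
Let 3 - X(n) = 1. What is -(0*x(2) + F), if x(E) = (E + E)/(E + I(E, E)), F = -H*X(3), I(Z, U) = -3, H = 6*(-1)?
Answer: -12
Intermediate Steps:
X(n) = 2 (X(n) = 3 - 1*1 = 3 - 1 = 2)
H = -6
F = 12 (F = -(-6)*2 = -1*(-12) = 12)
x(E) = 2*E/(-3 + E) (x(E) = (E + E)/(E - 3) = (2*E)/(-3 + E) = 2*E/(-3 + E))
-(0*x(2) + F) = -(0*(2*2/(-3 + 2)) + 12) = -(0*(2*2/(-1)) + 12) = -(0*(2*2*(-1)) + 12) = -(0*(-4) + 12) = -(0 + 12) = -1*12 = -12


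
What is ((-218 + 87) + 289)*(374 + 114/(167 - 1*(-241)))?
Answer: 2010629/34 ≈ 59136.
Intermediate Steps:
((-218 + 87) + 289)*(374 + 114/(167 - 1*(-241))) = (-131 + 289)*(374 + 114/(167 + 241)) = 158*(374 + 114/408) = 158*(374 + 114*(1/408)) = 158*(374 + 19/68) = 158*(25451/68) = 2010629/34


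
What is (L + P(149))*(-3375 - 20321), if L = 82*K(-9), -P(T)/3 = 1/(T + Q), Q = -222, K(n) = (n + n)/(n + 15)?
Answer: 425461680/73 ≈ 5.8282e+6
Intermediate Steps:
K(n) = 2*n/(15 + n) (K(n) = (2*n)/(15 + n) = 2*n/(15 + n))
P(T) = -3/(-222 + T) (P(T) = -3/(T - 222) = -3/(-222 + T))
L = -246 (L = 82*(2*(-9)/(15 - 9)) = 82*(2*(-9)/6) = 82*(2*(-9)*(1/6)) = 82*(-3) = -246)
(L + P(149))*(-3375 - 20321) = (-246 - 3/(-222 + 149))*(-3375 - 20321) = (-246 - 3/(-73))*(-23696) = (-246 - 3*(-1/73))*(-23696) = (-246 + 3/73)*(-23696) = -17955/73*(-23696) = 425461680/73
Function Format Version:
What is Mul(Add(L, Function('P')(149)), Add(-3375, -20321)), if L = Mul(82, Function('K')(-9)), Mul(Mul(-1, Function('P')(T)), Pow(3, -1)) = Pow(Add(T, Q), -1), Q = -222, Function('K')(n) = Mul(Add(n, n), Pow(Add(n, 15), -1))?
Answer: Rational(425461680, 73) ≈ 5.8282e+6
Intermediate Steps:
Function('K')(n) = Mul(2, n, Pow(Add(15, n), -1)) (Function('K')(n) = Mul(Mul(2, n), Pow(Add(15, n), -1)) = Mul(2, n, Pow(Add(15, n), -1)))
Function('P')(T) = Mul(-3, Pow(Add(-222, T), -1)) (Function('P')(T) = Mul(-3, Pow(Add(T, -222), -1)) = Mul(-3, Pow(Add(-222, T), -1)))
L = -246 (L = Mul(82, Mul(2, -9, Pow(Add(15, -9), -1))) = Mul(82, Mul(2, -9, Pow(6, -1))) = Mul(82, Mul(2, -9, Rational(1, 6))) = Mul(82, -3) = -246)
Mul(Add(L, Function('P')(149)), Add(-3375, -20321)) = Mul(Add(-246, Mul(-3, Pow(Add(-222, 149), -1))), Add(-3375, -20321)) = Mul(Add(-246, Mul(-3, Pow(-73, -1))), -23696) = Mul(Add(-246, Mul(-3, Rational(-1, 73))), -23696) = Mul(Add(-246, Rational(3, 73)), -23696) = Mul(Rational(-17955, 73), -23696) = Rational(425461680, 73)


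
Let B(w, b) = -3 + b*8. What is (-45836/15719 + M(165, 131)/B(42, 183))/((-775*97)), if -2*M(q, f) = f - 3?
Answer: 67972412/1726428380325 ≈ 3.9372e-5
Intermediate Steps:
B(w, b) = -3 + 8*b
M(q, f) = 3/2 - f/2 (M(q, f) = -(f - 3)/2 = -(-3 + f)/2 = 3/2 - f/2)
(-45836/15719 + M(165, 131)/B(42, 183))/((-775*97)) = (-45836/15719 + (3/2 - ½*131)/(-3 + 8*183))/((-775*97)) = (-45836*1/15719 + (3/2 - 131/2)/(-3 + 1464))/(-75175) = (-45836/15719 - 64/1461)*(-1/75175) = -67972412/22965459*(-1/75175) = 67972412/1726428380325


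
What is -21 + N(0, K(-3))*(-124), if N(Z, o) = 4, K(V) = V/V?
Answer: -517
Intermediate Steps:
K(V) = 1
-21 + N(0, K(-3))*(-124) = -21 + 4*(-124) = -21 - 496 = -517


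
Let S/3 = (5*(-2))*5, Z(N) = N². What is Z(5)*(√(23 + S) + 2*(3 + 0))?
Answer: 150 + 25*I*√127 ≈ 150.0 + 281.74*I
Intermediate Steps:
S = -150 (S = 3*((5*(-2))*5) = 3*(-10*5) = 3*(-50) = -150)
Z(5)*(√(23 + S) + 2*(3 + 0)) = 5²*(√(23 - 150) + 2*(3 + 0)) = 25*(√(-127) + 2*3) = 25*(I*√127 + 6) = 25*(6 + I*√127) = 150 + 25*I*√127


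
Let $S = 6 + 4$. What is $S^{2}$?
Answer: $100$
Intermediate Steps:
$S = 10$
$S^{2} = 10^{2} = 100$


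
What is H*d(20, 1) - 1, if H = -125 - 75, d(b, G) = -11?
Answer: 2199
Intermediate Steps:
H = -200
H*d(20, 1) - 1 = -200*(-11) - 1 = 2200 - 1 = 2199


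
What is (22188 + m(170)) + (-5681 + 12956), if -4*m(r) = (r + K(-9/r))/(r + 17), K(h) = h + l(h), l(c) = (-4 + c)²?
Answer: 636902177409/21617200 ≈ 29463.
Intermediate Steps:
K(h) = h + (-4 + h)²
m(r) = -(r + (-4 - 9/r)² - 9/r)/(4*(17 + r)) (m(r) = -(r + (-9/r + (-4 - 9/r)²))/(4*(r + 17)) = -(r + ((-4 - 9/r)² - 9/r))/(4*(17 + r)) = -(r + (-4 - 9/r)² - 9/r)/(4*(17 + r)))
(22188 + m(170)) + (-5681 + 12956) = (22188 + (¼)*(-1*170³ - (9 + 4*170)² + 9*170)/(170²*(17 + 170))) + (-5681 + 12956) = (22188 + (¼)*(1/28900)*(-1*4913000 - (9 + 680)² + 1530)/187) + 7275 = (22188 + (¼)*(1/28900)*(1/187)*(-4913000 - 1*689² + 1530)) + 7275 = (22188 + (¼)*(1/28900)*(1/187)*(-4913000 - 1*474721 + 1530)) + 7275 = (22188 + (¼)*(1/28900)*(1/187)*(-4913000 - 474721 + 1530)) + 7275 = (22188 + (¼)*(1/28900)*(1/187)*(-5386191)) + 7275 = (22188 - 5386191/21617200) + 7275 = 479637047409/21617200 + 7275 = 636902177409/21617200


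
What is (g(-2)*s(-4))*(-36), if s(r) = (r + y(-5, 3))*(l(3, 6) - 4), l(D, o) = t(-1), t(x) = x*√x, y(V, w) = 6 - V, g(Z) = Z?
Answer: -2016 - 504*I ≈ -2016.0 - 504.0*I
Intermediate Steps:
t(x) = x^(3/2)
l(D, o) = -I (l(D, o) = (-1)^(3/2) = -I)
s(r) = (-4 - I)*(11 + r) (s(r) = (r + (6 - 1*(-5)))*(-I - 4) = (r + (6 + 5))*(-4 - I) = (r + 11)*(-4 - I) = (11 + r)*(-4 - I) = (-4 - I)*(11 + r))
(g(-2)*s(-4))*(-36) = -2*(-44 - 11*I - 1*(-4)*(4 + I))*(-36) = -2*(-44 - 11*I + (16 + 4*I))*(-36) = -2*(-28 - 7*I)*(-36) = (56 + 14*I)*(-36) = -2016 - 504*I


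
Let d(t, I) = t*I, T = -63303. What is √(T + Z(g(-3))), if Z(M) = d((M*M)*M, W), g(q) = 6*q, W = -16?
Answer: √30009 ≈ 173.23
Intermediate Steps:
d(t, I) = I*t
Z(M) = -16*M³ (Z(M) = -16*M*M*M = -16*M²*M = -16*M³)
√(T + Z(g(-3))) = √(-63303 - 16*(6*(-3))³) = √(-63303 - 16*(-18)³) = √(-63303 - 16*(-5832)) = √(-63303 + 93312) = √30009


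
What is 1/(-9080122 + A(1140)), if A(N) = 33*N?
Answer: -1/9042502 ≈ -1.1059e-7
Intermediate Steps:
1/(-9080122 + A(1140)) = 1/(-9080122 + 33*1140) = 1/(-9080122 + 37620) = 1/(-9042502) = -1/9042502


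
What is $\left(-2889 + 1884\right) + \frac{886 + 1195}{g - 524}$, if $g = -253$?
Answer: $- \frac{782966}{777} \approx -1007.7$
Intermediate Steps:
$\left(-2889 + 1884\right) + \frac{886 + 1195}{g - 524} = \left(-2889 + 1884\right) + \frac{886 + 1195}{-253 - 524} = -1005 + \frac{2081}{-777} = -1005 + 2081 \left(- \frac{1}{777}\right) = -1005 - \frac{2081}{777} = - \frac{782966}{777}$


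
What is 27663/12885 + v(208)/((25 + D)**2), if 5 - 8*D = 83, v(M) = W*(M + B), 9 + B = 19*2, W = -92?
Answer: -1464059539/15981695 ≈ -91.609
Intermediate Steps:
B = 29 (B = -9 + 19*2 = -9 + 38 = 29)
v(M) = -2668 - 92*M (v(M) = -92*(M + 29) = -92*(29 + M) = -2668 - 92*M)
D = -39/4 (D = 5/8 - 1/8*83 = 5/8 - 83/8 = -39/4 ≈ -9.7500)
27663/12885 + v(208)/((25 + D)**2) = 27663/12885 + (-2668 - 92*208)/((25 - 39/4)**2) = 27663*(1/12885) + (-2668 - 19136)/((61/4)**2) = 9221/4295 - 21804/3721/16 = 9221/4295 - 21804*16/3721 = 9221/4295 - 348864/3721 = -1464059539/15981695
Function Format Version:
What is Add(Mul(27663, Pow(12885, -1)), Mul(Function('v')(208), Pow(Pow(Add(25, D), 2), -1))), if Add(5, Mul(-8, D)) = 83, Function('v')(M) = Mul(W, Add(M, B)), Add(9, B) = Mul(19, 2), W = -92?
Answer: Rational(-1464059539, 15981695) ≈ -91.609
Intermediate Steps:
B = 29 (B = Add(-9, Mul(19, 2)) = Add(-9, 38) = 29)
Function('v')(M) = Add(-2668, Mul(-92, M)) (Function('v')(M) = Mul(-92, Add(M, 29)) = Mul(-92, Add(29, M)) = Add(-2668, Mul(-92, M)))
D = Rational(-39, 4) (D = Add(Rational(5, 8), Mul(Rational(-1, 8), 83)) = Add(Rational(5, 8), Rational(-83, 8)) = Rational(-39, 4) ≈ -9.7500)
Add(Mul(27663, Pow(12885, -1)), Mul(Function('v')(208), Pow(Pow(Add(25, D), 2), -1))) = Add(Mul(27663, Pow(12885, -1)), Mul(Add(-2668, Mul(-92, 208)), Pow(Pow(Add(25, Rational(-39, 4)), 2), -1))) = Add(Mul(27663, Rational(1, 12885)), Mul(Add(-2668, -19136), Pow(Pow(Rational(61, 4), 2), -1))) = Add(Rational(9221, 4295), Mul(-21804, Pow(Rational(3721, 16), -1))) = Add(Rational(9221, 4295), Mul(-21804, Rational(16, 3721))) = Add(Rational(9221, 4295), Rational(-348864, 3721)) = Rational(-1464059539, 15981695)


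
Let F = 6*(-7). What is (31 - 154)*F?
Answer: 5166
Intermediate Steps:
F = -42
(31 - 154)*F = (31 - 154)*(-42) = -123*(-42) = 5166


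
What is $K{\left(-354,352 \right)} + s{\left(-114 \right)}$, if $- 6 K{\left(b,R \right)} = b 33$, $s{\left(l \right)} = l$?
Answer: $1833$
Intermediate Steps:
$K{\left(b,R \right)} = - \frac{11 b}{2}$ ($K{\left(b,R \right)} = - \frac{b 33}{6} = - \frac{33 b}{6} = - \frac{11 b}{2}$)
$K{\left(-354,352 \right)} + s{\left(-114 \right)} = \left(- \frac{11}{2}\right) \left(-354\right) - 114 = 1947 - 114 = 1833$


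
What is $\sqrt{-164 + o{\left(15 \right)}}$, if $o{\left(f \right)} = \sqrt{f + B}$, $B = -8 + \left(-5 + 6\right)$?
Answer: $\sqrt{-164 + 2 \sqrt{2}} \approx 12.695 i$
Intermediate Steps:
$B = -7$ ($B = -8 + 1 = -7$)
$o{\left(f \right)} = \sqrt{-7 + f}$ ($o{\left(f \right)} = \sqrt{f - 7} = \sqrt{-7 + f}$)
$\sqrt{-164 + o{\left(15 \right)}} = \sqrt{-164 + \sqrt{-7 + 15}} = \sqrt{-164 + \sqrt{8}} = \sqrt{-164 + 2 \sqrt{2}}$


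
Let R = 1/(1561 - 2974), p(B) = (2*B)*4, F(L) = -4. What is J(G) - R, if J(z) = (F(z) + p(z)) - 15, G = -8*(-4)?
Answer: 334882/1413 ≈ 237.00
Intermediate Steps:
p(B) = 8*B
G = 32
R = -1/1413 (R = 1/(-1413) = -1/1413 ≈ -0.00070771)
J(z) = -19 + 8*z (J(z) = (-4 + 8*z) - 15 = -19 + 8*z)
J(G) - R = (-19 + 8*32) - 1*(-1/1413) = (-19 + 256) + 1/1413 = 237 + 1/1413 = 334882/1413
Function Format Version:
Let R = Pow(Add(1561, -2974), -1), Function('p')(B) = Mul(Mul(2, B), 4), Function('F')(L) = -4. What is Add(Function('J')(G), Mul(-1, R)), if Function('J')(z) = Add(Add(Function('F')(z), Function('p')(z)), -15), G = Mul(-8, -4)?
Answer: Rational(334882, 1413) ≈ 237.00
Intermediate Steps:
Function('p')(B) = Mul(8, B)
G = 32
R = Rational(-1, 1413) (R = Pow(-1413, -1) = Rational(-1, 1413) ≈ -0.00070771)
Function('J')(z) = Add(-19, Mul(8, z)) (Function('J')(z) = Add(Add(-4, Mul(8, z)), -15) = Add(-19, Mul(8, z)))
Add(Function('J')(G), Mul(-1, R)) = Add(Add(-19, Mul(8, 32)), Mul(-1, Rational(-1, 1413))) = Add(Add(-19, 256), Rational(1, 1413)) = Add(237, Rational(1, 1413)) = Rational(334882, 1413)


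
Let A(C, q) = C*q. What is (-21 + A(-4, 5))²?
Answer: 1681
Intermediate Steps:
(-21 + A(-4, 5))² = (-21 - 4*5)² = (-21 - 20)² = (-41)² = 1681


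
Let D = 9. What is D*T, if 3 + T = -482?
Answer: -4365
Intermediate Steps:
T = -485 (T = -3 - 482 = -485)
D*T = 9*(-485) = -4365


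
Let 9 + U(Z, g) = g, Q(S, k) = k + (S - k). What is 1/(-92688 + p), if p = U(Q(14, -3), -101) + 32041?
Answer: -1/60757 ≈ -1.6459e-5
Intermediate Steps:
Q(S, k) = S
U(Z, g) = -9 + g
p = 31931 (p = (-9 - 101) + 32041 = -110 + 32041 = 31931)
1/(-92688 + p) = 1/(-92688 + 31931) = 1/(-60757) = -1/60757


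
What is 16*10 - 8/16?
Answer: 319/2 ≈ 159.50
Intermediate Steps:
16*10 - 8/16 = 160 - 8*1/16 = 160 - ½ = 319/2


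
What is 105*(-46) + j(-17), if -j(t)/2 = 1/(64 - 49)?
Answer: -72452/15 ≈ -4830.1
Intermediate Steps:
j(t) = -2/15 (j(t) = -2/(64 - 49) = -2/15)
105*(-46) + j(-17) = 105*(-46) - 2/15 = -4830 - 2/15 = -72452/15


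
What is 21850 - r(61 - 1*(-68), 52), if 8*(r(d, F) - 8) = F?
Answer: 43671/2 ≈ 21836.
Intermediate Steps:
r(d, F) = 8 + F/8
21850 - r(61 - 1*(-68), 52) = 21850 - (8 + (1/8)*52) = 21850 - (8 + 13/2) = 21850 - 1*29/2 = 21850 - 29/2 = 43671/2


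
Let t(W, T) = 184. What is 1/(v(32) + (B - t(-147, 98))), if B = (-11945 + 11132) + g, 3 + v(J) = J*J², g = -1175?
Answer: 1/30593 ≈ 3.2687e-5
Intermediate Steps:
v(J) = -3 + J³ (v(J) = -3 + J*J² = -3 + J³)
B = -1988 (B = (-11945 + 11132) - 1175 = -813 - 1175 = -1988)
1/(v(32) + (B - t(-147, 98))) = 1/((-3 + 32³) + (-1988 - 1*184)) = 1/((-3 + 32768) + (-1988 - 184)) = 1/(32765 - 2172) = 1/30593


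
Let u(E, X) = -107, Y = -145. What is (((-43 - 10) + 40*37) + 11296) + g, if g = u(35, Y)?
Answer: 12616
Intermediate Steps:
g = -107
(((-43 - 10) + 40*37) + 11296) + g = (((-43 - 10) + 40*37) + 11296) - 107 = ((-53 + 1480) + 11296) - 107 = (1427 + 11296) - 107 = 12723 - 107 = 12616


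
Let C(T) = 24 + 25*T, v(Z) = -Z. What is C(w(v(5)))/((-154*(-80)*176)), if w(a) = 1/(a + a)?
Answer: 43/4336640 ≈ 9.9155e-6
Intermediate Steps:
w(a) = 1/(2*a)
C(w(v(5)))/((-154*(-80)*176)) = (24 + 25*(1/(2*((-1*5)))))/((-154*(-80)*176)) = (24 + 25*((1/2)/(-5)))/((12320*176)) = (24 + 25*((1/2)*(-1/5)))/2168320 = (24 + 25*(-1/10))*(1/2168320) = (24 - 5/2)*(1/2168320) = (43/2)*(1/2168320) = 43/4336640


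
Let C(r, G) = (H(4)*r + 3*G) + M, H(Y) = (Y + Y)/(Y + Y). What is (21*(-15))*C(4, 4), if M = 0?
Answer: -5040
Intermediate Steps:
H(Y) = 1 (H(Y) = (2*Y)/((2*Y)) = (2*Y)*(1/(2*Y)) = 1)
C(r, G) = r + 3*G (C(r, G) = (1*r + 3*G) + 0 = (r + 3*G) + 0 = r + 3*G)
(21*(-15))*C(4, 4) = (21*(-15))*(4 + 3*4) = -315*(4 + 12) = -315*16 = -5040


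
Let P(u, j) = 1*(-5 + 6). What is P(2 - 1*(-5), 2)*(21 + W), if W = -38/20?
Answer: 191/10 ≈ 19.100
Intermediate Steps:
W = -19/10 (W = -38*1/20 = -19/10 ≈ -1.9000)
P(u, j) = 1 (P(u, j) = 1*1 = 1)
P(2 - 1*(-5), 2)*(21 + W) = 1*(21 - 19/10) = 1*(191/10) = 191/10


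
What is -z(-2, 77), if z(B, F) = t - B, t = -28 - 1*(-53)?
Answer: -27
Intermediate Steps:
t = 25 (t = -28 + 53 = 25)
z(B, F) = 25 - B
-z(-2, 77) = -(25 - 1*(-2)) = -(25 + 2) = -1*27 = -27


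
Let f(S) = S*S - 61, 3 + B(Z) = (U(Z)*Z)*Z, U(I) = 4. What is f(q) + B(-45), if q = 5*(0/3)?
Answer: 8036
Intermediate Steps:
B(Z) = -3 + 4*Z**2 (B(Z) = -3 + (4*Z)*Z = -3 + 4*Z**2)
q = 0 (q = 5*(0*(1/3)) = 5*0 = 0)
f(S) = -61 + S**2 (f(S) = S**2 - 61 = -61 + S**2)
f(q) + B(-45) = (-61 + 0**2) + (-3 + 4*(-45)**2) = (-61 + 0) + (-3 + 4*2025) = -61 + (-3 + 8100) = -61 + 8097 = 8036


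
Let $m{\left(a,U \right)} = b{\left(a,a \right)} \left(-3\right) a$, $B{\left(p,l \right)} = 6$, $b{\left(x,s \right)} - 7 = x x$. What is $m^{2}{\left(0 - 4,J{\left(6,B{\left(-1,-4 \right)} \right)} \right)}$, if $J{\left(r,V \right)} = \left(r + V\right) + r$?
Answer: $76176$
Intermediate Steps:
$b{\left(x,s \right)} = 7 + x^{2}$ ($b{\left(x,s \right)} = 7 + x x = 7 + x^{2}$)
$J{\left(r,V \right)} = V + 2 r$ ($J{\left(r,V \right)} = \left(V + r\right) + r = V + 2 r$)
$m{\left(a,U \right)} = a \left(-21 - 3 a^{2}\right)$ ($m{\left(a,U \right)} = \left(7 + a^{2}\right) \left(-3\right) a = \left(-21 - 3 a^{2}\right) a = a \left(-21 - 3 a^{2}\right)$)
$m^{2}{\left(0 - 4,J{\left(6,B{\left(-1,-4 \right)} \right)} \right)} = \left(- 3 \left(0 - 4\right) \left(7 + \left(0 - 4\right)^{2}\right)\right)^{2} = \left(\left(-3\right) \left(-4\right) \left(7 + \left(-4\right)^{2}\right)\right)^{2} = \left(\left(-3\right) \left(-4\right) \left(7 + 16\right)\right)^{2} = \left(\left(-3\right) \left(-4\right) 23\right)^{2} = 276^{2} = 76176$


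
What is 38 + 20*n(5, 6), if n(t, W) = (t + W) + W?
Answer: 378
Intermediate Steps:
n(t, W) = t + 2*W (n(t, W) = (W + t) + W = t + 2*W)
38 + 20*n(5, 6) = 38 + 20*(5 + 2*6) = 38 + 20*(5 + 12) = 38 + 20*17 = 38 + 340 = 378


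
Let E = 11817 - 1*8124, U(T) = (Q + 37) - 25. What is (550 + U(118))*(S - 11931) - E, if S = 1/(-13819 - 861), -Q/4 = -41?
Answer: -63605497023/7340 ≈ -8.6656e+6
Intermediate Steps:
Q = 164 (Q = -4*(-41) = 164)
S = -1/14680 (S = 1/(-14680) = -1/14680 ≈ -6.8120e-5)
U(T) = 176 (U(T) = (164 + 37) - 25 = 201 - 25 = 176)
E = 3693 (E = 11817 - 8124 = 3693)
(550 + U(118))*(S - 11931) - E = (550 + 176)*(-1/14680 - 11931) - 1*3693 = 726*(-175147081/14680) - 3693 = -63578390403/7340 - 3693 = -63605497023/7340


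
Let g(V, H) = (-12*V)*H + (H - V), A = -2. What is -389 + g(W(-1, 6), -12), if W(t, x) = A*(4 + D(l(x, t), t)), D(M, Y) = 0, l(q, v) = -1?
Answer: -1545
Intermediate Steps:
W(t, x) = -8 (W(t, x) = -2*(4 + 0) = -2*4 = -8)
g(V, H) = H - V - 12*H*V (g(V, H) = -12*H*V + (H - V) = H - V - 12*H*V)
-389 + g(W(-1, 6), -12) = -389 + (-12 - 1*(-8) - 12*(-12)*(-8)) = -389 + (-12 + 8 - 1152) = -389 - 1156 = -1545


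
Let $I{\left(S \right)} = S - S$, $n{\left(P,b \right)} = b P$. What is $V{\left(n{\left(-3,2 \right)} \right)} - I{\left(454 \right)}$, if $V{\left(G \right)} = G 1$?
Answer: $-6$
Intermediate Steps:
$n{\left(P,b \right)} = P b$
$I{\left(S \right)} = 0$
$V{\left(G \right)} = G$
$V{\left(n{\left(-3,2 \right)} \right)} - I{\left(454 \right)} = \left(-3\right) 2 - 0 = -6 + 0 = -6$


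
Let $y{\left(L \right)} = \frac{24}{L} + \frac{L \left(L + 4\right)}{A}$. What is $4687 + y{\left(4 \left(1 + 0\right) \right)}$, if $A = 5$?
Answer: $\frac{23497}{5} \approx 4699.4$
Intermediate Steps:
$y{\left(L \right)} = \frac{24}{L} + \frac{L \left(4 + L\right)}{5}$ ($y{\left(L \right)} = \frac{24}{L} + \frac{L \left(L + 4\right)}{5} = \frac{24}{L} + L \left(4 + L\right) \frac{1}{5} = \frac{24}{L} + \frac{L \left(4 + L\right)}{5}$)
$4687 + y{\left(4 \left(1 + 0\right) \right)} = 4687 + \frac{120 + \left(4 \left(1 + 0\right)\right)^{2} \left(4 + 4 \left(1 + 0\right)\right)}{5 \cdot 4 \left(1 + 0\right)} = 4687 + \frac{120 + \left(4 \cdot 1\right)^{2} \left(4 + 4 \cdot 1\right)}{5 \cdot 4 \cdot 1} = 4687 + \frac{120 + 4^{2} \left(4 + 4\right)}{5 \cdot 4} = 4687 + \frac{1}{5} \cdot \frac{1}{4} \left(120 + 16 \cdot 8\right) = 4687 + \frac{1}{5} \cdot \frac{1}{4} \left(120 + 128\right) = 4687 + \frac{1}{5} \cdot \frac{1}{4} \cdot 248 = 4687 + \frac{62}{5} = \frac{23497}{5}$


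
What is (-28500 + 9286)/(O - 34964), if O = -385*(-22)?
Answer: 739/1019 ≈ 0.72522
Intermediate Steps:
O = 8470
(-28500 + 9286)/(O - 34964) = (-28500 + 9286)/(8470 - 34964) = -19214/(-26494) = -19214*(-1/26494) = 739/1019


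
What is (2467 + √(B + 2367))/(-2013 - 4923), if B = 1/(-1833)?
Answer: -2467/6936 - √7952855430/12713688 ≈ -0.36269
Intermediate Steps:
B = -1/1833 ≈ -0.00054555
(2467 + √(B + 2367))/(-2013 - 4923) = (2467 + √(-1/1833 + 2367))/(-2013 - 4923) = (2467 + √(4338710/1833))/(-6936) = (2467 + √7952855430/1833)*(-1/6936) = -2467/6936 - √7952855430/12713688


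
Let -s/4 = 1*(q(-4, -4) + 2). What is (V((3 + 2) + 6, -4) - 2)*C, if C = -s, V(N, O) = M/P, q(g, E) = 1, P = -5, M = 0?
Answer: -24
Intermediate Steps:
V(N, O) = 0 (V(N, O) = 0/(-5) = 0*(-1/5) = 0)
s = -12 (s = -4*(1 + 2) = -4*3 = -12)
C = 12 (C = -1*(-12) = 12)
(V((3 + 2) + 6, -4) - 2)*C = (0 - 2)*12 = -2*12 = -24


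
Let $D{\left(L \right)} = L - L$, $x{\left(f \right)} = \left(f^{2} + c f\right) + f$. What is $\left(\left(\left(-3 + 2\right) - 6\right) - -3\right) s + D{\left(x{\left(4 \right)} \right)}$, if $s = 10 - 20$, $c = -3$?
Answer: $40$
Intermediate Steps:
$x{\left(f \right)} = f^{2} - 2 f$ ($x{\left(f \right)} = \left(f^{2} - 3 f\right) + f = f^{2} - 2 f$)
$D{\left(L \right)} = 0$
$s = -10$
$\left(\left(\left(-3 + 2\right) - 6\right) - -3\right) s + D{\left(x{\left(4 \right)} \right)} = \left(\left(\left(-3 + 2\right) - 6\right) - -3\right) \left(-10\right) + 0 = \left(\left(-1 - 6\right) + 3\right) \left(-10\right) + 0 = \left(-7 + 3\right) \left(-10\right) + 0 = \left(-4\right) \left(-10\right) + 0 = 40 + 0 = 40$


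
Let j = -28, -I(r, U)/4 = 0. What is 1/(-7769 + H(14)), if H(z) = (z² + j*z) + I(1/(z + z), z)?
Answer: -1/7965 ≈ -0.00012555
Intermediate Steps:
I(r, U) = 0 (I(r, U) = -4*0 = 0)
H(z) = z² - 28*z (H(z) = (z² - 28*z) + 0 = z² - 28*z)
1/(-7769 + H(14)) = 1/(-7769 + 14*(-28 + 14)) = 1/(-7769 + 14*(-14)) = 1/(-7769 - 196) = 1/(-7965) = -1/7965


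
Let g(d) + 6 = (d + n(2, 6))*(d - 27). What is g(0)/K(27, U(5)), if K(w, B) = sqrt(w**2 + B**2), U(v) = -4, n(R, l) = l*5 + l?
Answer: -978*sqrt(745)/745 ≈ -35.831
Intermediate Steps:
n(R, l) = 6*l (n(R, l) = 5*l + l = 6*l)
K(w, B) = sqrt(B**2 + w**2)
g(d) = -6 + (-27 + d)*(36 + d) (g(d) = -6 + (d + 6*6)*(d - 27) = -6 + (d + 36)*(-27 + d) = -6 + (36 + d)*(-27 + d) = -6 + (-27 + d)*(36 + d))
g(0)/K(27, U(5)) = (-978 + 0**2 + 9*0)/(sqrt((-4)**2 + 27**2)) = (-978 + 0 + 0)/(sqrt(16 + 729)) = -978*sqrt(745)/745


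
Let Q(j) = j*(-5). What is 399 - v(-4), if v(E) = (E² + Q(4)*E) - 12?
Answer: 315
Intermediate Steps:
Q(j) = -5*j
v(E) = -12 + E² - 20*E (v(E) = (E² + (-5*4)*E) - 12 = (E² - 20*E) - 12 = -12 + E² - 20*E)
399 - v(-4) = 399 - (-12 + (-4)² - 20*(-4)) = 399 - (-12 + 16 + 80) = 399 - 1*84 = 399 - 84 = 315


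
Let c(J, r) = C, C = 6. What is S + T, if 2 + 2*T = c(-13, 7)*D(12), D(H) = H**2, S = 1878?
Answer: 2309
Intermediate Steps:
c(J, r) = 6
T = 431 (T = -1 + (6*12**2)/2 = -1 + (6*144)/2 = -1 + (1/2)*864 = -1 + 432 = 431)
S + T = 1878 + 431 = 2309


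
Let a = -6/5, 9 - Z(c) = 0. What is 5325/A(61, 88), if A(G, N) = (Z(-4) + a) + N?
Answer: 26625/479 ≈ 55.585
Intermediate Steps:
Z(c) = 9 (Z(c) = 9 - 1*0 = 9 + 0 = 9)
a = -6/5 (a = -6*⅕ = -6/5 ≈ -1.2000)
A(G, N) = 39/5 + N (A(G, N) = (9 - 6/5) + N = 39/5 + N)
5325/A(61, 88) = 5325/(39/5 + 88) = 5325/(479/5) = 5325*(5/479) = 26625/479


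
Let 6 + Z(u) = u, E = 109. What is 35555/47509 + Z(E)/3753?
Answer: 138331342/178301277 ≈ 0.77583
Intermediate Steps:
Z(u) = -6 + u
35555/47509 + Z(E)/3753 = 35555/47509 + (-6 + 109)/3753 = 35555*(1/47509) + 103*(1/3753) = 35555/47509 + 103/3753 = 138331342/178301277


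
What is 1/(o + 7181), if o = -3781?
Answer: 1/3400 ≈ 0.00029412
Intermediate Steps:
1/(o + 7181) = 1/(-3781 + 7181) = 1/3400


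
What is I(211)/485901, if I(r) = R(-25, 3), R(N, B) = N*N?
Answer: 625/485901 ≈ 0.0012863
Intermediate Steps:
R(N, B) = N**2
I(r) = 625 (I(r) = (-25)**2 = 625)
I(211)/485901 = 625/485901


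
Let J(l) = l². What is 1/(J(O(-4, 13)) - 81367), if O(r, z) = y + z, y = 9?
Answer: -1/80883 ≈ -1.2364e-5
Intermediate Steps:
O(r, z) = 9 + z
1/(J(O(-4, 13)) - 81367) = 1/((9 + 13)² - 81367) = 1/(22² - 81367) = 1/(484 - 81367) = 1/(-80883) = -1/80883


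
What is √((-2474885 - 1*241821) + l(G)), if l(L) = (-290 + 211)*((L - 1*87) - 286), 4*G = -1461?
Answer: I*√10633537/2 ≈ 1630.5*I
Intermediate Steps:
G = -1461/4 (G = (¼)*(-1461) = -1461/4 ≈ -365.25)
l(L) = 29467 - 79*L (l(L) = -79*((L - 87) - 286) = -79*((-87 + L) - 286) = -79*(-373 + L) = 29467 - 79*L)
√((-2474885 - 1*241821) + l(G)) = √((-2474885 - 1*241821) + (29467 - 79*(-1461/4))) = √((-2474885 - 241821) + (29467 + 115419/4)) = √(-2716706 + 233287/4) = √(-10633537/4) = I*√10633537/2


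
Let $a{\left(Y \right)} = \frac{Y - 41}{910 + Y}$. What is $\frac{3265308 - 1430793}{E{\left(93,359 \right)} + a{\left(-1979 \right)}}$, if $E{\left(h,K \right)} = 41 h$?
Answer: $\frac{1961096535}{4078117} \approx 480.88$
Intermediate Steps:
$a{\left(Y \right)} = \frac{-41 + Y}{910 + Y}$
$\frac{3265308 - 1430793}{E{\left(93,359 \right)} + a{\left(-1979 \right)}} = \frac{3265308 - 1430793}{41 \cdot 93 + \frac{-41 - 1979}{910 - 1979}} = \frac{1834515}{3813 + \frac{1}{-1069} \left(-2020\right)} = \frac{1834515}{3813 - - \frac{2020}{1069}} = \frac{1834515}{3813 + \frac{2020}{1069}} = \frac{1834515}{\frac{4078117}{1069}} = 1834515 \cdot \frac{1069}{4078117} = \frac{1961096535}{4078117}$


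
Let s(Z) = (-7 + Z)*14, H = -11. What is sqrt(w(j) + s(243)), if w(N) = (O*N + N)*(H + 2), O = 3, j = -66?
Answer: 4*sqrt(355) ≈ 75.366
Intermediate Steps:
w(N) = -36*N (w(N) = (3*N + N)*(-11 + 2) = (4*N)*(-9) = -36*N)
s(Z) = -98 + 14*Z
sqrt(w(j) + s(243)) = sqrt(-36*(-66) + (-98 + 14*243)) = sqrt(2376 + (-98 + 3402)) = sqrt(2376 + 3304) = sqrt(5680) = 4*sqrt(355)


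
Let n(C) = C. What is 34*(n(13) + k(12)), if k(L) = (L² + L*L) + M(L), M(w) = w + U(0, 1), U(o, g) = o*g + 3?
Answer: 10744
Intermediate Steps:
U(o, g) = 3 + g*o (U(o, g) = g*o + 3 = 3 + g*o)
M(w) = 3 + w (M(w) = w + (3 + 1*0) = w + (3 + 0) = w + 3 = 3 + w)
k(L) = 3 + L + 2*L² (k(L) = (L² + L*L) + (3 + L) = (L² + L²) + (3 + L) = 2*L² + (3 + L) = 3 + L + 2*L²)
34*(n(13) + k(12)) = 34*(13 + (3 + 12 + 2*12²)) = 34*(13 + (3 + 12 + 2*144)) = 34*(13 + (3 + 12 + 288)) = 34*(13 + 303) = 34*316 = 10744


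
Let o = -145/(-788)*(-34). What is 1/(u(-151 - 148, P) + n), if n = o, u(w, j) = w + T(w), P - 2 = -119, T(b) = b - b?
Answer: -394/120271 ≈ -0.0032759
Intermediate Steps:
T(b) = 0
P = -117 (P = 2 - 119 = -117)
u(w, j) = w (u(w, j) = w + 0 = w)
o = -2465/394 (o = -145*(-1/788)*(-34) = (145/788)*(-34) = -2465/394 ≈ -6.2563)
n = -2465/394 ≈ -6.2563
1/(u(-151 - 148, P) + n) = 1/((-151 - 148) - 2465/394) = 1/(-299 - 2465/394) = 1/(-120271/394) = -394/120271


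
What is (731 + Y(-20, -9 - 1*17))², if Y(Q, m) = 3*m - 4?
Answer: 421201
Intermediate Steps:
Y(Q, m) = -4 + 3*m
(731 + Y(-20, -9 - 1*17))² = (731 + (-4 + 3*(-9 - 1*17)))² = (731 + (-4 + 3*(-9 - 17)))² = (731 + (-4 + 3*(-26)))² = (731 + (-4 - 78))² = (731 - 82)² = 649² = 421201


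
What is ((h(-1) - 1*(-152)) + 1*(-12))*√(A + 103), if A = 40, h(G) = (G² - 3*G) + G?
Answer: 143*√143 ≈ 1710.0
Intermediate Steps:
h(G) = G² - 2*G
((h(-1) - 1*(-152)) + 1*(-12))*√(A + 103) = ((-(-2 - 1) - 1*(-152)) + 1*(-12))*√(40 + 103) = ((-1*(-3) + 152) - 12)*√143 = ((3 + 152) - 12)*√143 = (155 - 12)*√143 = 143*√143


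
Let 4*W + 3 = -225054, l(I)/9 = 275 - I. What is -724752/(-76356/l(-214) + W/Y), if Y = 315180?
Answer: 7092124888320/171523831 ≈ 41348.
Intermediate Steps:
l(I) = 2475 - 9*I (l(I) = 9*(275 - I) = 2475 - 9*I)
W = -225057/4 (W = -3/4 + (1/4)*(-225054) = -3/4 - 112527/2 = -225057/4 ≈ -56264.)
-724752/(-76356/l(-214) + W/Y) = -724752/(-76356/(2475 - 9*(-214)) - 225057/4/315180) = -724752/(-76356/(2475 + 1926) - 225057/4*1/315180) = -724752/(-76356/4401 - 75019/420240) = -724752/(-76356*1/4401 - 75019/420240) = -724752/(-2828/163 - 75019/420240) = -724752/(-1200666817/68499120) = -724752*(-68499120/1200666817) = 7092124888320/171523831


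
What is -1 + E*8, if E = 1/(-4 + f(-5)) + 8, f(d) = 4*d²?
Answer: 757/12 ≈ 63.083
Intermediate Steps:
E = 769/96 (E = 1/(-4 + 4*(-5)²) + 8 = 1/(-4 + 4*25) + 8 = 1/(-4 + 100) + 8 = 1/96 + 8 = 769/96 ≈ 8.0104)
-1 + E*8 = -1 + (769/96)*8 = -1 + 769/12 = 757/12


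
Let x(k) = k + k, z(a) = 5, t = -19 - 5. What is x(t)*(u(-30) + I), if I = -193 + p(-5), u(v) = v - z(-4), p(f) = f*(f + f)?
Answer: 8544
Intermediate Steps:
p(f) = 2*f**2 (p(f) = f*(2*f) = 2*f**2)
t = -24
x(k) = 2*k
u(v) = -5 + v (u(v) = v - 1*5 = v - 5 = -5 + v)
I = -143 (I = -193 + 2*(-5)**2 = -193 + 2*25 = -193 + 50 = -143)
x(t)*(u(-30) + I) = (2*(-24))*((-5 - 30) - 143) = -48*(-35 - 143) = -48*(-178) = 8544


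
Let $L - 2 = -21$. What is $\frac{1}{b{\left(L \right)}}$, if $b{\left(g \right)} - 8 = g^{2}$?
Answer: $\frac{1}{369} \approx 0.00271$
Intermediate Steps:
$L = -19$ ($L = 2 - 21 = -19$)
$b{\left(g \right)} = 8 + g^{2}$
$\frac{1}{b{\left(L \right)}} = \frac{1}{8 + \left(-19\right)^{2}} = \frac{1}{8 + 361} = \frac{1}{369}$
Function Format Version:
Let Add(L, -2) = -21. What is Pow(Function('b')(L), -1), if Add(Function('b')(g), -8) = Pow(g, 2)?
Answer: Rational(1, 369) ≈ 0.0027100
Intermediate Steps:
L = -19 (L = Add(2, -21) = -19)
Function('b')(g) = Add(8, Pow(g, 2))
Pow(Function('b')(L), -1) = Pow(Add(8, Pow(-19, 2)), -1) = Pow(Add(8, 361), -1) = Pow(369, -1) = Rational(1, 369)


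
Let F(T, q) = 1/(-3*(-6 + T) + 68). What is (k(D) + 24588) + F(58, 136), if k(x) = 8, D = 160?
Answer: 2164447/88 ≈ 24596.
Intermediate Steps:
F(T, q) = 1/(86 - 3*T) (F(T, q) = 1/((18 - 3*T) + 68) = 1/(86 - 3*T))
(k(D) + 24588) + F(58, 136) = (8 + 24588) - 1/(-86 + 3*58) = 24596 - 1/(-86 + 174) = 24596 - 1/88 = 2164447/88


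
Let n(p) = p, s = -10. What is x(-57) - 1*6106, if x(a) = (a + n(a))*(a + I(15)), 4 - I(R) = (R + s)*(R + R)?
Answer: 17036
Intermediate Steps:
I(R) = 4 - 2*R*(-10 + R) (I(R) = 4 - (R - 10)*(R + R) = 4 - (-10 + R)*2*R = 4 - 2*R*(-10 + R))
x(a) = 2*a*(-146 + a) (x(a) = (a + a)*(a + (4 - 2*15² + 20*15)) = (2*a)*(a + (4 - 2*225 + 300)) = (2*a)*(a + (4 - 450 + 300)) = (2*a)*(a - 146) = (2*a)*(-146 + a) = 2*a*(-146 + a))
x(-57) - 1*6106 = 2*(-57)*(-146 - 57) - 1*6106 = 2*(-57)*(-203) - 6106 = 23142 - 6106 = 17036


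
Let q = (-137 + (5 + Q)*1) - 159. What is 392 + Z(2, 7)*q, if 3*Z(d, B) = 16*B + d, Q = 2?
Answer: -10590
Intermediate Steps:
Z(d, B) = d/3 + 16*B/3 (Z(d, B) = (16*B + d)/3 = (d + 16*B)/3 = d/3 + 16*B/3)
q = -289 (q = (-137 + (5 + 2)*1) - 159 = (-137 + 7*1) - 159 = (-137 + 7) - 159 = -130 - 159 = -289)
392 + Z(2, 7)*q = 392 + ((⅓)*2 + (16/3)*7)*(-289) = 392 + (⅔ + 112/3)*(-289) = 392 + 38*(-289) = 392 - 10982 = -10590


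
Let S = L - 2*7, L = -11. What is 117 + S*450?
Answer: -11133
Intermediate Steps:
S = -25 (S = -11 - 2*7 = -11 - 14 = -25)
117 + S*450 = 117 - 25*450 = 117 - 11250 = -11133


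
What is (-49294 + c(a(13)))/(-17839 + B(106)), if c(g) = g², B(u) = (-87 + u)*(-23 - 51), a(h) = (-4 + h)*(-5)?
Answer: 47269/19245 ≈ 2.4562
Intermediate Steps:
a(h) = 20 - 5*h
B(u) = 6438 - 74*u (B(u) = (-87 + u)*(-74) = 6438 - 74*u)
(-49294 + c(a(13)))/(-17839 + B(106)) = (-49294 + (20 - 5*13)²)/(-17839 + (6438 - 74*106)) = (-49294 + (20 - 65)²)/(-17839 + (6438 - 7844)) = (-49294 + (-45)²)/(-17839 - 1406) = (-49294 + 2025)/(-19245) = -47269*(-1/19245) = 47269/19245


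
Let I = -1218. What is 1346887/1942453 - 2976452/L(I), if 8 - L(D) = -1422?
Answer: -2889846034173/1388853895 ≈ -2080.7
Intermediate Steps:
L(D) = 1430 (L(D) = 8 - 1*(-1422) = 8 + 1422 = 1430)
1346887/1942453 - 2976452/L(I) = 1346887/1942453 - 2976452/1430 = 1346887*(1/1942453) - 2976452*1/1430 = 1346887/1942453 - 1488226/715 = -2889846034173/1388853895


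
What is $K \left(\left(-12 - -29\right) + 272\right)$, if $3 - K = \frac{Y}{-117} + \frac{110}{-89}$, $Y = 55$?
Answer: $\frac{14162156}{10413} \approx 1360.0$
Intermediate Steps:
$K = \frac{49004}{10413}$ ($K = 3 - \left(\frac{55}{-117} + \frac{110}{-89}\right) = 3 - \left(55 \left(- \frac{1}{117}\right) + 110 \left(- \frac{1}{89}\right)\right) = 3 - \left(- \frac{55}{117} - \frac{110}{89}\right) = 3 - - \frac{17765}{10413} = 3 + \frac{17765}{10413} = \frac{49004}{10413} \approx 4.706$)
$K \left(\left(-12 - -29\right) + 272\right) = \frac{49004 \left(\left(-12 - -29\right) + 272\right)}{10413} = \frac{49004 \left(\left(-12 + 29\right) + 272\right)}{10413} = \frac{49004 \left(17 + 272\right)}{10413} = \frac{49004}{10413} \cdot 289 = \frac{14162156}{10413}$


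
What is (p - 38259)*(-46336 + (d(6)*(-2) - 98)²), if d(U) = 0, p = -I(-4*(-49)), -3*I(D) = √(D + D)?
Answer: 1405329588 - 171416*√2 ≈ 1.4051e+9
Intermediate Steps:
I(D) = -√2*√D/3 (I(D) = -√(D + D)/3 = -√2*√D/3)
p = 14*√2/3 (p = -(-1)*√2*√(-4*(-49))/3 = -(-1)*√2*√196/3 = -(-1)*√2*14/3 = -(-14)*√2/3 = 14*√2/3 ≈ 6.5997)
(p - 38259)*(-46336 + (d(6)*(-2) - 98)²) = (14*√2/3 - 38259)*(-46336 + (0*(-2) - 98)²) = (-38259 + 14*√2/3)*(-46336 + (0 - 98)²) = (-38259 + 14*√2/3)*(-46336 + (-98)²) = (-38259 + 14*√2/3)*(-46336 + 9604) = (-38259 + 14*√2/3)*(-36732) = 1405329588 - 171416*√2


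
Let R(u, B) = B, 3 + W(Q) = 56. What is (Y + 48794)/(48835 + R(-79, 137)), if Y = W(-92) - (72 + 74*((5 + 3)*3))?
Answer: 46999/48972 ≈ 0.95971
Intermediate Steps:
W(Q) = 53 (W(Q) = -3 + 56 = 53)
Y = -1795 (Y = 53 - (72 + 74*((5 + 3)*3)) = 53 - (72 + 74*(8*3)) = 53 - (72 + 74*24) = 53 - (72 + 1776) = 53 - 1*1848 = 53 - 1848 = -1795)
(Y + 48794)/(48835 + R(-79, 137)) = (-1795 + 48794)/(48835 + 137) = 46999/48972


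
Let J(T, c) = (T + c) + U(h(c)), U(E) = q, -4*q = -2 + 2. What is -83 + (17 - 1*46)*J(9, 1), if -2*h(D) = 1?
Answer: -373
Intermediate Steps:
h(D) = -½ (h(D) = -½*1 = -½)
q = 0 (q = -(-2 + 2)/4 = -¼*0 = 0)
U(E) = 0
J(T, c) = T + c (J(T, c) = (T + c) + 0 = T + c)
-83 + (17 - 1*46)*J(9, 1) = -83 + (17 - 1*46)*(9 + 1) = -83 + (17 - 46)*10 = -83 - 29*10 = -83 - 290 = -373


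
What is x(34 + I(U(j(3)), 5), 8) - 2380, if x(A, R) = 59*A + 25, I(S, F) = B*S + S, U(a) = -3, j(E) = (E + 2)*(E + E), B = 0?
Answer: -526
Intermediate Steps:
j(E) = 2*E*(2 + E) (j(E) = (2 + E)*(2*E) = 2*E*(2 + E))
I(S, F) = S (I(S, F) = 0*S + S = 0 + S = S)
x(A, R) = 25 + 59*A
x(34 + I(U(j(3)), 5), 8) - 2380 = (25 + 59*(34 - 3)) - 2380 = (25 + 59*31) - 2380 = (25 + 1829) - 2380 = 1854 - 2380 = -526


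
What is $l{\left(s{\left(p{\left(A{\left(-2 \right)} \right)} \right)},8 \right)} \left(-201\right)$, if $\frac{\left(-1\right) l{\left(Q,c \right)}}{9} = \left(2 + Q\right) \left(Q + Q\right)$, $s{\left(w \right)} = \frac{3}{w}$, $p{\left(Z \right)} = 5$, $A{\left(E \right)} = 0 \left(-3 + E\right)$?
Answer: $\frac{141102}{25} \approx 5644.1$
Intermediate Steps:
$A{\left(E \right)} = 0$
$l{\left(Q,c \right)} = - 18 Q \left(2 + Q\right)$ ($l{\left(Q,c \right)} = - 9 \left(2 + Q\right) \left(Q + Q\right) = - 9 \left(2 + Q\right) 2 Q = - 9 \cdot 2 Q \left(2 + Q\right) = - 18 Q \left(2 + Q\right)$)
$l{\left(s{\left(p{\left(A{\left(-2 \right)} \right)} \right)},8 \right)} \left(-201\right) = - 18 \cdot \frac{3}{5} \left(2 + \frac{3}{5}\right) \left(-201\right) = - 18 \cdot 3 \cdot \frac{1}{5} \left(2 + 3 \cdot \frac{1}{5}\right) \left(-201\right) = \left(-18\right) \frac{3}{5} \left(2 + \frac{3}{5}\right) \left(-201\right) = \left(-18\right) \frac{3}{5} \cdot \frac{13}{5} \left(-201\right) = \left(- \frac{702}{25}\right) \left(-201\right) = \frac{141102}{25}$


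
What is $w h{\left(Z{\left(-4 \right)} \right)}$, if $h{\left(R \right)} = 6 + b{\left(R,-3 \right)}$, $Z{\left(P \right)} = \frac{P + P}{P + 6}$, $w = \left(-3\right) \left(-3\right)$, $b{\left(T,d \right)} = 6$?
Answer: $108$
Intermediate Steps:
$w = 9$
$Z{\left(P \right)} = \frac{2 P}{6 + P}$
$h{\left(R \right)} = 12$ ($h{\left(R \right)} = 6 + 6 = 12$)
$w h{\left(Z{\left(-4 \right)} \right)} = 9 \cdot 12 = 108$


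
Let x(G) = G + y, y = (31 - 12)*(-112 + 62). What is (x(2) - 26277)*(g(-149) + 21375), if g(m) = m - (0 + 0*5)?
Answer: -577877850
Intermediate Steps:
y = -950 (y = 19*(-50) = -950)
x(G) = -950 + G (x(G) = G - 950 = -950 + G)
g(m) = m (g(m) = m - (0 + 0) = m - 1*0 = m + 0 = m)
(x(2) - 26277)*(g(-149) + 21375) = ((-950 + 2) - 26277)*(-149 + 21375) = (-948 - 26277)*21226 = -27225*21226 = -577877850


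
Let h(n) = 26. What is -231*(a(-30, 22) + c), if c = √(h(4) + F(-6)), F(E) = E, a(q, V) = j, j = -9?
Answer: 2079 - 462*√5 ≈ 1045.9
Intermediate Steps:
a(q, V) = -9
c = 2*√5 (c = √(26 - 6) = √20 = 2*√5 ≈ 4.4721)
-231*(a(-30, 22) + c) = -231*(-9 + 2*√5) = 2079 - 462*√5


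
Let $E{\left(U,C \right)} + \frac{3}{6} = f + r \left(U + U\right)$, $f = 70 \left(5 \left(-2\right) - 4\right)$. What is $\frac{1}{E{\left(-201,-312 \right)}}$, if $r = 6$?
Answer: $- \frac{2}{6785} \approx -0.00029477$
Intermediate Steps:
$f = -980$ ($f = 70 \left(-10 - 4\right) = 70 \left(-14\right) = -980$)
$E{\left(U,C \right)} = - \frac{1961}{2} + 12 U$ ($E{\left(U,C \right)} = - \frac{1}{2} + \left(-980 + 6 \left(U + U\right)\right) = - \frac{1}{2} + \left(-980 + 6 \cdot 2 U\right) = - \frac{1}{2} + \left(-980 + 12 U\right) = - \frac{1961}{2} + 12 U$)
$\frac{1}{E{\left(-201,-312 \right)}} = \frac{1}{- \frac{1961}{2} + 12 \left(-201\right)} = \frac{1}{- \frac{1961}{2} - 2412} = \frac{1}{- \frac{6785}{2}} = - \frac{2}{6785}$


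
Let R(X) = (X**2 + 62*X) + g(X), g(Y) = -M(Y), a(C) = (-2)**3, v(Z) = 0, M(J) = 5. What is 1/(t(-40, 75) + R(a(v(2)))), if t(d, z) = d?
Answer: -1/477 ≈ -0.0020964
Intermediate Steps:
a(C) = -8
g(Y) = -5 (g(Y) = -1*5 = -5)
R(X) = -5 + X**2 + 62*X (R(X) = (X**2 + 62*X) - 5 = -5 + X**2 + 62*X)
1/(t(-40, 75) + R(a(v(2)))) = 1/(-40 + (-5 + (-8)**2 + 62*(-8))) = 1/(-40 + (-5 + 64 - 496)) = 1/(-40 - 437) = 1/(-477) = -1/477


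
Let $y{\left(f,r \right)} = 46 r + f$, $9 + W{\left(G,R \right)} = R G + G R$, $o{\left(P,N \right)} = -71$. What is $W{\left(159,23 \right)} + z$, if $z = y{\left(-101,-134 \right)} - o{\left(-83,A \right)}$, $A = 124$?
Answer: $1111$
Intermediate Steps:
$W{\left(G,R \right)} = -9 + 2 G R$ ($W{\left(G,R \right)} = -9 + \left(R G + G R\right) = -9 + \left(G R + G R\right) = -9 + 2 G R$)
$y{\left(f,r \right)} = f + 46 r$
$z = -6194$ ($z = \left(-101 + 46 \left(-134\right)\right) - -71 = \left(-101 - 6164\right) + 71 = -6265 + 71 = -6194$)
$W{\left(159,23 \right)} + z = \left(-9 + 2 \cdot 159 \cdot 23\right) - 6194 = \left(-9 + 7314\right) - 6194 = 7305 - 6194 = 1111$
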